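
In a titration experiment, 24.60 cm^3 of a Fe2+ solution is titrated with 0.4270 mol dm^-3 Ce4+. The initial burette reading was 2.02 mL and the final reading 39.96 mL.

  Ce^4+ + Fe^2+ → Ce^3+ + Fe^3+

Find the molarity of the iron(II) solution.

n(Ce4+) = 0.03794 L × 0.4270 mol/L = 0.01620 mol
n(Fe2+) = 0.01620 mol (1:1 mole ratio)
[Fe2+] = 0.01620 mol / 0.02460 L = 0.6586 mol/L

0.6586 mol/L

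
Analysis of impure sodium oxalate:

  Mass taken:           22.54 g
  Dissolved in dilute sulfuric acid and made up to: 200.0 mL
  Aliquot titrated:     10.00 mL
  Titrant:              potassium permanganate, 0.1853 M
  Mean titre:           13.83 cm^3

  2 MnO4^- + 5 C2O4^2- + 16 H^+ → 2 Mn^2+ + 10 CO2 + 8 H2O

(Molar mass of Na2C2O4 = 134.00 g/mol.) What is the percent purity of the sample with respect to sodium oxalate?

n(KMnO4) per titration = 0.01383 × 0.1853 = 2.563 × 10^-3 mol
From the 5:2 ratio, n(Na2C2O4) in each aliquot = 5/2 × 2.563 × 10^-3 = 6.407 × 10^-3 mol
n(Na2C2O4) in the whole flask = 6.407 × 10^-3 × 200.0/10.00 = 0.1281 mol
mass of Na2C2O4 = 0.1281 × 134.00 = 17.17 g
% Na2C2O4 = 17.17 / 22.54 × 100 = 76.18 %

76.18 %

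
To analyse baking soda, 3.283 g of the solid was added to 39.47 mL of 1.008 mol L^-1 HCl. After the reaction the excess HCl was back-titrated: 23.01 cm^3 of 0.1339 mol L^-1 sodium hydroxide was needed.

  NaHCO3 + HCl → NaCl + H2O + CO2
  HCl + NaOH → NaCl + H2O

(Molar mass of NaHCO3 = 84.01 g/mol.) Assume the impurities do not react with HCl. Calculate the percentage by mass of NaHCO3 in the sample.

n(HCl) added = 0.03947 × 1.008 = 0.03979 mol
n(NaOH) used in back-titration = 0.02301 × 0.1339 = 3.081 × 10^-3 mol
n(HCl) left over = 3.081 × 10^-3 mol (1:1 ratio)
n(HCl) consumed by analyte = 0.03979 − 3.081 × 10^-3 = 0.03670 mol
n(NaHCO3) = 0.03670 mol (1:1 ratio)
mass of NaHCO3 = 0.03670 × 84.01 = 3.084 g
% NaHCO3 = 3.084 / 3.283 × 100 = 93.93 %

93.93 %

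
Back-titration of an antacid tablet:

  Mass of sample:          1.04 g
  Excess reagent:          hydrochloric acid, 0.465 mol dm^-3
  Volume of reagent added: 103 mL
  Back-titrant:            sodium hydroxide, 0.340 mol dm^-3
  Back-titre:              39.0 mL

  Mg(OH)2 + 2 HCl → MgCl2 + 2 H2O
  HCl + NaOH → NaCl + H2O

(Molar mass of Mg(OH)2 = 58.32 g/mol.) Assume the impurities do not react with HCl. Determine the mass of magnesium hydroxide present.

n(HCl) added = 0.103 × 0.465 = 0.0479 mol
n(NaOH) used in back-titration = 0.0390 × 0.340 = 0.0133 mol
n(HCl) left over = 0.0133 mol (1:1 ratio)
n(HCl) consumed by analyte = 0.0479 − 0.0133 = 0.0346 mol
From the 1:2 ratio, n(Mg(OH)2) = 1/2 × 0.0346 = 0.0173 mol
mass of Mg(OH)2 = 0.0173 × 58.32 = 1.01 g

1.01 g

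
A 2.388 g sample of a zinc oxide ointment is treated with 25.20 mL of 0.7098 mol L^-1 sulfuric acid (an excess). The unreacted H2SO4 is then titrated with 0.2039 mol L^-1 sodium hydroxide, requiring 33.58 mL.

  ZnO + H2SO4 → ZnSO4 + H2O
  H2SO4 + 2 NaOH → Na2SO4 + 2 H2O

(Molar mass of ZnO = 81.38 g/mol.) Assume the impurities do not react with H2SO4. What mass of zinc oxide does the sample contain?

n(H2SO4) added = 0.02520 × 0.7098 = 0.01789 mol
n(NaOH) used in back-titration = 0.03358 × 0.2039 = 6.847 × 10^-3 mol
From the 1:2 ratio, n(H2SO4) left over = 1/2 × 6.847 × 10^-3 = 3.423 × 10^-3 mol
n(H2SO4) consumed by analyte = 0.01789 − 3.423 × 10^-3 = 0.01446 mol
n(ZnO) = 0.01446 mol (1:1 ratio)
mass of ZnO = 0.01446 × 81.38 = 1.177 g

1.177 g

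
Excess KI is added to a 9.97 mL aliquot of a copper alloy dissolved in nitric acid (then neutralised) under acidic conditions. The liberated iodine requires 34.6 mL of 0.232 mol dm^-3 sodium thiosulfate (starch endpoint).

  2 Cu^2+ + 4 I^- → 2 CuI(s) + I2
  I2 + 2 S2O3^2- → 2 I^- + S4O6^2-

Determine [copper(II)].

n(S2O3^2-) = 0.0346 × 0.232 = 8.03 × 10^-3 mol
n(I2) = n(S2O3^2-)/2 = 4.01 × 10^-3 mol
From the 2:1 ratio, n(Cu2+) in the aliquot = 2/1 × 4.01 × 10^-3 = 8.03 × 10^-3 mol
[Cu2+] = 8.03 × 10^-3 / 0.00997 = 0.805 mol/L

0.805 mol/L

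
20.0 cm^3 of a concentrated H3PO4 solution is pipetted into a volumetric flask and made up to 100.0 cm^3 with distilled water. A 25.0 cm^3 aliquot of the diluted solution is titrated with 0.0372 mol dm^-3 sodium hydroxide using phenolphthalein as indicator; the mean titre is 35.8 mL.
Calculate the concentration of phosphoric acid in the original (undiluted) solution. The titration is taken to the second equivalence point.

0.133 mol/L

H3PO4 + 2 NaOH → Na2HPO4 + 2 H2O
n(NaOH) = 0.0358 × 0.0372 = 1.33 × 10^-3 mol
From the 1:2 ratio, n(H3PO4) in the aliquot = 1/2 × 1.33 × 10^-3 = 6.66 × 10^-4 mol
[H3PO4]_dilute = 6.66 × 10^-4 / 0.0250 = 0.0266 mol/L
Dilution factor = 100.0 / 20.0 = 5.000
[H3PO4]_stock = 0.0266 × 5.000 = 0.133 mol/L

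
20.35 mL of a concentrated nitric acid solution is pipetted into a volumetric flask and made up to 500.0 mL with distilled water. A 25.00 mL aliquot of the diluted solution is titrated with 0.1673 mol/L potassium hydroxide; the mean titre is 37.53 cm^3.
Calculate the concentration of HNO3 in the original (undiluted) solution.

HNO3 + KOH → KNO3 + H2O
n(KOH) = 0.03753 × 0.1673 = 6.279 × 10^-3 mol
n(HNO3) in the aliquot = 6.279 × 10^-3 mol (1:1 ratio)
[HNO3]_dilute = 6.279 × 10^-3 / 0.02500 = 0.2512 mol/L
Dilution factor = 500.0 / 20.35 = 24.57
[HNO3]_stock = 0.2512 × 24.57 = 6.171 mol/L

6.171 mol/L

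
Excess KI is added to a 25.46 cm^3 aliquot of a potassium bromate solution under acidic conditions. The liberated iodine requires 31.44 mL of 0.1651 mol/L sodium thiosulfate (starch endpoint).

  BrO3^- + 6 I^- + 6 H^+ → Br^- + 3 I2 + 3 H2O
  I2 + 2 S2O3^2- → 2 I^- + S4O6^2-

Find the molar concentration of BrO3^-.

0.03398 mol/L

n(S2O3^2-) = 0.03144 × 0.1651 = 5.191 × 10^-3 mol
n(I2) = n(S2O3^2-)/2 = 2.595 × 10^-3 mol
From the 1:3 ratio, n(BrO3^-) in the aliquot = 1/3 × 2.595 × 10^-3 = 8.651 × 10^-4 mol
[BrO3^-] = 8.651 × 10^-4 / 0.02546 = 0.03398 mol/L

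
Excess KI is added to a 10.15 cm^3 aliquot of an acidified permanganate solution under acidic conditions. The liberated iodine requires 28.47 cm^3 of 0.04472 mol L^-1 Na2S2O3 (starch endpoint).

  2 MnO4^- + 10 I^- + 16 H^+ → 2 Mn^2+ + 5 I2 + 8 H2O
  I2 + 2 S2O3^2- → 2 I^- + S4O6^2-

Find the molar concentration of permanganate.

n(S2O3^2-) = 0.02847 × 0.04472 = 1.273 × 10^-3 mol
n(I2) = n(S2O3^2-)/2 = 6.366 × 10^-4 mol
From the 2:5 ratio, n(MnO4^-) in the aliquot = 2/5 × 6.366 × 10^-4 = 2.546 × 10^-4 mol
[MnO4^-] = 2.546 × 10^-4 / 0.01015 = 0.02509 mol/L

0.02509 mol/L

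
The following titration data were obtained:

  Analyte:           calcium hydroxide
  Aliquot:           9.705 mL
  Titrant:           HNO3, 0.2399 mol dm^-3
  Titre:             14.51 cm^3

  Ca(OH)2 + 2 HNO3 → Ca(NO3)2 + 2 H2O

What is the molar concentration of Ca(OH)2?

n(HNO3) = 0.01451 L × 0.2399 mol/L = 3.481 × 10^-3 mol
From the 1:2 mole ratio, n(Ca(OH)2) = 1/2 × 3.481 × 10^-3 = 1.740 × 10^-3 mol
[Ca(OH)2] = 1.740 × 10^-3 mol / 0.009705 L = 0.1793 mol/L

0.1793 mol/L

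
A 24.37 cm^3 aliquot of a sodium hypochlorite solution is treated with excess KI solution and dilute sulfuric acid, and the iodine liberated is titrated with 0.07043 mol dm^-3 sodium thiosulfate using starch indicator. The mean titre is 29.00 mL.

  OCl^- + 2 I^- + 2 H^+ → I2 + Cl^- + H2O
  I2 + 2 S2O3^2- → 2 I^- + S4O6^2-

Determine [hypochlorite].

0.04191 mol/L

n(S2O3^2-) = 0.02900 × 0.07043 = 2.042 × 10^-3 mol
n(I2) = n(S2O3^2-)/2 = 1.021 × 10^-3 mol
n(OCl^-) in the aliquot = 1.021 × 10^-3 mol (1:1 ratio)
[OCl^-] = 1.021 × 10^-3 / 0.02437 = 0.04191 mol/L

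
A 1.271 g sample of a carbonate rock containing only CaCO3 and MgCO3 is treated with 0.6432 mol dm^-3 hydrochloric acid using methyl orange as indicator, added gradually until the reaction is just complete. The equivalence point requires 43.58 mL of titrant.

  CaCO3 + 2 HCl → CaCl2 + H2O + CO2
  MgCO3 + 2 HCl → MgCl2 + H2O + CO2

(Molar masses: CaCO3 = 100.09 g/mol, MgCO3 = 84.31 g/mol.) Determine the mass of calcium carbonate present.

0.5668 g

n(HCl) = 0.04358 × 0.6432 = 0.02803 mol
Let x = n(CaCO3), y = n(MgCO3).
Titrant: 2x + 2y = 0.02803;  mass: 100.09x + 84.31y = 1.271
Solving, x = 5.663 × 10^-3 mol, y = 8.352 × 10^-3 mol
mass of CaCO3 = 5.663 × 10^-3 × 100.09 = 0.5668 g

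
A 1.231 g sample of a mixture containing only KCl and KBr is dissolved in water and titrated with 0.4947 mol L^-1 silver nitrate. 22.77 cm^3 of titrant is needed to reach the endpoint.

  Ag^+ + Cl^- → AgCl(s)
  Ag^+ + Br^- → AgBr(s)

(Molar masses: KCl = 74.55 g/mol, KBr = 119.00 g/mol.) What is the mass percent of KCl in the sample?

n(AgNO3) = 0.02277 × 0.4947 = 0.01126 mol
Let x = n(KCl), y = n(KBr).
Titrant: 1x + 1y = 0.01126;  mass: 74.55x + 119.00y = 1.231
Solving, x = 2.462 × 10^-3 mol, y = 8.802 × 10^-3 mol
mass of KCl = 2.462 × 10^-3 × 74.55 = 0.1836 g
% KCl = 0.1836 / 1.231 × 100 = 14.91 %

14.91 %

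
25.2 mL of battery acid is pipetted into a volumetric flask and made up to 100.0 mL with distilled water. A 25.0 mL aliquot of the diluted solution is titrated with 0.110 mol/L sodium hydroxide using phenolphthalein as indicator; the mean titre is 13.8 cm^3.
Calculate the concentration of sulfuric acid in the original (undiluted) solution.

0.120 mol/L

H2SO4 + 2 NaOH → Na2SO4 + 2 H2O
n(NaOH) = 0.0138 × 0.110 = 1.52 × 10^-3 mol
From the 1:2 ratio, n(H2SO4) in the aliquot = 1/2 × 1.52 × 10^-3 = 7.59 × 10^-4 mol
[H2SO4]_dilute = 7.59 × 10^-4 / 0.0250 = 0.0304 mol/L
Dilution factor = 100.0 / 25.2 = 3.968
[H2SO4]_stock = 0.0304 × 3.968 = 0.120 mol/L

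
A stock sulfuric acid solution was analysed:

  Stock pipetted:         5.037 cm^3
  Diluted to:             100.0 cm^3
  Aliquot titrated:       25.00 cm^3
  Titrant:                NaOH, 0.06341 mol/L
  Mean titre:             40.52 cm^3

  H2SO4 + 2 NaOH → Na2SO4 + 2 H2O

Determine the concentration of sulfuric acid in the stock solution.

n(NaOH) = 0.04052 × 0.06341 = 2.569 × 10^-3 mol
From the 1:2 ratio, n(H2SO4) in the aliquot = 1/2 × 2.569 × 10^-3 = 1.285 × 10^-3 mol
[H2SO4]_dilute = 1.285 × 10^-3 / 0.02500 = 0.05139 mol/L
Dilution factor = 100.0 / 5.037 = 19.85
[H2SO4]_stock = 0.05139 × 19.85 = 1.020 mol/L

1.020 mol/L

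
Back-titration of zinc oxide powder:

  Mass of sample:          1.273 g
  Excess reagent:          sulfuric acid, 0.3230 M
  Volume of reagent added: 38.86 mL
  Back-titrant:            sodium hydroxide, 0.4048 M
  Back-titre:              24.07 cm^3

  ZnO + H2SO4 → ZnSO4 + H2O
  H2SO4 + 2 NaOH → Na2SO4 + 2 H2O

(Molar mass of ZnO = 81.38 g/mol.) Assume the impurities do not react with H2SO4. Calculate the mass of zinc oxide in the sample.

n(H2SO4) added = 0.03886 × 0.3230 = 0.01255 mol
n(NaOH) used in back-titration = 0.02407 × 0.4048 = 9.744 × 10^-3 mol
From the 1:2 ratio, n(H2SO4) left over = 1/2 × 9.744 × 10^-3 = 4.872 × 10^-3 mol
n(H2SO4) consumed by analyte = 0.01255 − 4.872 × 10^-3 = 7.680 × 10^-3 mol
n(ZnO) = 7.680 × 10^-3 mol (1:1 ratio)
mass of ZnO = 7.680 × 10^-3 × 81.38 = 0.6250 g

0.6250 g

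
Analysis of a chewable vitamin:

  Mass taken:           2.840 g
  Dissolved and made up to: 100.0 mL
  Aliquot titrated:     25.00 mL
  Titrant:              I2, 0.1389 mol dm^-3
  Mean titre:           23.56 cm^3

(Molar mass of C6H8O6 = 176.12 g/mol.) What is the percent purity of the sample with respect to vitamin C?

81.18 %

C6H8O6 + I2 → C6H6O6 + 2 HI
n(I2) per titration = 0.02356 × 0.1389 = 3.272 × 10^-3 mol
n(C6H8O6) in each aliquot = 3.272 × 10^-3 mol (1:1 ratio)
n(C6H8O6) in the whole flask = 3.272 × 10^-3 × 100.0/25.00 = 0.01309 mol
mass of C6H8O6 = 0.01309 × 176.12 = 2.305 g
% C6H8O6 = 2.305 / 2.840 × 100 = 81.18 %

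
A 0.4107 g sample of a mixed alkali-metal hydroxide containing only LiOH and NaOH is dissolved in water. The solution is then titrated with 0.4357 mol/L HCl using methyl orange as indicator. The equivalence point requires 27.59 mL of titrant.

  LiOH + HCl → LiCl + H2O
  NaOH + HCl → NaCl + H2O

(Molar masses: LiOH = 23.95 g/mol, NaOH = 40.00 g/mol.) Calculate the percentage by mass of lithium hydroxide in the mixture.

n(HCl) = 0.02759 × 0.4357 = 0.01202 mol
Let x = n(LiOH), y = n(NaOH).
Titrant: 1x + 1y = 0.01202;  mass: 23.95x + 40.00y = 0.4107
Solving, x = 4.370 × 10^-3 mol, y = 7.651 × 10^-3 mol
mass of LiOH = 4.370 × 10^-3 × 23.95 = 0.1047 g
% LiOH = 0.1047 / 0.4107 × 100 = 25.48 %

25.48 %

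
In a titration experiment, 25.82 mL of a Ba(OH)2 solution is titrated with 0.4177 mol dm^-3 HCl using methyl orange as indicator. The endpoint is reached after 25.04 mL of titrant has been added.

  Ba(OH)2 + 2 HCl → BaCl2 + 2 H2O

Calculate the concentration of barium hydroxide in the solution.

0.2025 mol/L

n(HCl) = 0.02504 L × 0.4177 mol/L = 0.01046 mol
From the 1:2 mole ratio, n(Ba(OH)2) = 1/2 × 0.01046 = 5.230 × 10^-3 mol
[Ba(OH)2] = 5.230 × 10^-3 mol / 0.02582 L = 0.2025 mol/L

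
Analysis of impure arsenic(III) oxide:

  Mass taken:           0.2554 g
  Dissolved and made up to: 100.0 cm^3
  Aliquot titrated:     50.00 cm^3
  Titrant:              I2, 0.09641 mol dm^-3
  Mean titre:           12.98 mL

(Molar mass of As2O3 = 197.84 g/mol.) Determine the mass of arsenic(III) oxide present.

As2O3 + 2 I2 + 2 H2O → As2O5 + 4 HI
n(I2) per titration = 0.01298 × 0.09641 = 1.251 × 10^-3 mol
From the 1:2 ratio, n(As2O3) in each aliquot = 1/2 × 1.251 × 10^-3 = 6.257 × 10^-4 mol
n(As2O3) in the whole flask = 6.257 × 10^-4 × 100.0/50.00 = 1.251 × 10^-3 mol
mass of As2O3 = 1.251 × 10^-3 × 197.84 = 0.2476 g

0.2476 g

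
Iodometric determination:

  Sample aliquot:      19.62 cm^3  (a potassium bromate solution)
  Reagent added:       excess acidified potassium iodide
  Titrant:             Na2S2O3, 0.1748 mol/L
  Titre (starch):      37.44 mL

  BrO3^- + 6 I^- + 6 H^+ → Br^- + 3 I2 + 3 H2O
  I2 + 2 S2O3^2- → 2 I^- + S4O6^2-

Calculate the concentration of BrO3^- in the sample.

0.05559 mol/L

n(S2O3^2-) = 0.03744 × 0.1748 = 6.545 × 10^-3 mol
n(I2) = n(S2O3^2-)/2 = 3.272 × 10^-3 mol
From the 1:3 ratio, n(BrO3^-) in the aliquot = 1/3 × 3.272 × 10^-3 = 1.091 × 10^-3 mol
[BrO3^-] = 1.091 × 10^-3 / 0.01962 = 0.05559 mol/L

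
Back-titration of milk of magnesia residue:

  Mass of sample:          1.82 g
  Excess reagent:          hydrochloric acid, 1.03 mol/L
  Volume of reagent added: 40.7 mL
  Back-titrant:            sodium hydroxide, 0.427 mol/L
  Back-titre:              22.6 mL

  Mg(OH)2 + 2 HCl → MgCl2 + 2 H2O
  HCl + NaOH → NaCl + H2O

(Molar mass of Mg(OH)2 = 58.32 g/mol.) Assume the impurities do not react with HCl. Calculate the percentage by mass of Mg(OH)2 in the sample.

51.7 %

n(HCl) added = 0.0407 × 1.03 = 0.0419 mol
n(NaOH) used in back-titration = 0.0226 × 0.427 = 9.65 × 10^-3 mol
n(HCl) left over = 9.65 × 10^-3 mol (1:1 ratio)
n(HCl) consumed by analyte = 0.0419 − 9.65 × 10^-3 = 0.0323 mol
From the 1:2 ratio, n(Mg(OH)2) = 1/2 × 0.0323 = 0.0161 mol
mass of Mg(OH)2 = 0.0161 × 58.32 = 0.941 g
% Mg(OH)2 = 0.941 / 1.82 × 100 = 51.7 %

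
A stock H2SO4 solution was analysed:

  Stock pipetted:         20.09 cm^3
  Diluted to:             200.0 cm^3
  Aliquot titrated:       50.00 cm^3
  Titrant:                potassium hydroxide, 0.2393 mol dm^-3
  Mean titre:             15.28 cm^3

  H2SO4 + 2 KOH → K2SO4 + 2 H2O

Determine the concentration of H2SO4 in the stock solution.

0.3640 mol/L

n(KOH) = 0.01528 × 0.2393 = 3.657 × 10^-3 mol
From the 1:2 ratio, n(H2SO4) in the aliquot = 1/2 × 3.657 × 10^-3 = 1.828 × 10^-3 mol
[H2SO4]_dilute = 1.828 × 10^-3 / 0.05000 = 0.03657 mol/L
Dilution factor = 200.0 / 20.09 = 9.955
[H2SO4]_stock = 0.03657 × 9.955 = 0.3640 mol/L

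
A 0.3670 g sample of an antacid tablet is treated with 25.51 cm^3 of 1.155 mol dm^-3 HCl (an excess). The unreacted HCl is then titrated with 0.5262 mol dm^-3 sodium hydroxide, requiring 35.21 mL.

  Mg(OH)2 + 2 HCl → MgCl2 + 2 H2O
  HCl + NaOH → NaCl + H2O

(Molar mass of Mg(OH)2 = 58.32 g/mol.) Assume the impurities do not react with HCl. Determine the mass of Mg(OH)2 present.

0.3189 g

n(HCl) added = 0.02551 × 1.155 = 0.02946 mol
n(NaOH) used in back-titration = 0.03521 × 0.5262 = 0.01853 mol
n(HCl) left over = 0.01853 mol (1:1 ratio)
n(HCl) consumed by analyte = 0.02946 − 0.01853 = 0.01094 mol
From the 1:2 ratio, n(Mg(OH)2) = 1/2 × 0.01094 = 5.468 × 10^-3 mol
mass of Mg(OH)2 = 5.468 × 10^-3 × 58.32 = 0.3189 g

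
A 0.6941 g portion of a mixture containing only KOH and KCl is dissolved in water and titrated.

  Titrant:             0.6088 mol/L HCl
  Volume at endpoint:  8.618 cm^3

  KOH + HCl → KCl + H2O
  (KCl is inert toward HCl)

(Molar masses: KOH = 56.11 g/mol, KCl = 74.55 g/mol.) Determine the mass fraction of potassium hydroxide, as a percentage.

n(HCl) = 0.008618 × 0.6088 = 5.247 × 10^-3 mol
Let x = n(KOH), y = n(KCl).
Titrant: 1x = 5.247 × 10^-3;  mass: 56.11x + 74.55y = 0.6941
Solving, x = 5.247 × 10^-3 mol, y = 5.362 × 10^-3 mol
mass of KOH = 5.247 × 10^-3 × 56.11 = 0.2944 g
% KOH = 0.2944 / 0.6941 × 100 = 42.41 %

42.41 %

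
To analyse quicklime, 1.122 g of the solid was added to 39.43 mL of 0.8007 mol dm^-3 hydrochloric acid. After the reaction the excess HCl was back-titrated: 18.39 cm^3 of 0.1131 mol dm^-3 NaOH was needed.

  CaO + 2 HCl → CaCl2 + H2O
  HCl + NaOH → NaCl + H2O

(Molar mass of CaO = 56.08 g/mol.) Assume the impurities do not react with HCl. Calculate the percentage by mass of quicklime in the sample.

n(HCl) added = 0.03943 × 0.8007 = 0.03157 mol
n(NaOH) used in back-titration = 0.01839 × 0.1131 = 2.080 × 10^-3 mol
n(HCl) left over = 2.080 × 10^-3 mol (1:1 ratio)
n(HCl) consumed by analyte = 0.03157 − 2.080 × 10^-3 = 0.02949 mol
From the 1:2 ratio, n(CaO) = 1/2 × 0.02949 = 0.01475 mol
mass of CaO = 0.01475 × 56.08 = 0.8269 g
% CaO = 0.8269 / 1.122 × 100 = 73.70 %

73.70 %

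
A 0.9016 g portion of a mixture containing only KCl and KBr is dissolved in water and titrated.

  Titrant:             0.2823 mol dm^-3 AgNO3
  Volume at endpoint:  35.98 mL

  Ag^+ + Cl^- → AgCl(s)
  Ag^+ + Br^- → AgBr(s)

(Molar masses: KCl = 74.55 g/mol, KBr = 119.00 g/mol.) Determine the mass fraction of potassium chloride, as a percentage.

57.13 %

n(AgNO3) = 0.03598 × 0.2823 = 0.01016 mol
Let x = n(KCl), y = n(KBr).
Titrant: 1x + 1y = 0.01016;  mass: 74.55x + 119.00y = 0.9016
Solving, x = 6.909 × 10^-3 mol, y = 3.248 × 10^-3 mol
mass of KCl = 6.909 × 10^-3 × 74.55 = 0.5151 g
% KCl = 0.5151 / 0.9016 × 100 = 57.13 %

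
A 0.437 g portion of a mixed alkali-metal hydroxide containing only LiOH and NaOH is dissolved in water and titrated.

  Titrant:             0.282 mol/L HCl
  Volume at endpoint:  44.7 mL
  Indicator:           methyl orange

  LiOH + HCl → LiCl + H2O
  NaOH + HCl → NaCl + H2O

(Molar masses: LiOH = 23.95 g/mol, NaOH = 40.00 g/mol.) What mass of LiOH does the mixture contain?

0.100 g

n(HCl) = 0.0447 × 0.282 = 0.0126 mol
Let x = n(LiOH), y = n(NaOH).
Titrant: 1x + 1y = 0.0126;  mass: 23.95x + 40.00y = 0.437
Solving, x = 4.19 × 10^-3 mol, y = 8.42 × 10^-3 mol
mass of LiOH = 4.19 × 10^-3 × 23.95 = 0.100 g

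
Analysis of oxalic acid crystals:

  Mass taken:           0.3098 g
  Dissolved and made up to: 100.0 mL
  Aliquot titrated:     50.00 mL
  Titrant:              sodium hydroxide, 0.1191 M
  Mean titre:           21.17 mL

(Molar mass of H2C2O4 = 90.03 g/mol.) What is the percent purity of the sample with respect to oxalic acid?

H2C2O4 + 2 NaOH → Na2C2O4 + 2 H2O
n(NaOH) per titration = 0.02117 × 0.1191 = 2.521 × 10^-3 mol
From the 1:2 ratio, n(H2C2O4) in each aliquot = 1/2 × 2.521 × 10^-3 = 1.261 × 10^-3 mol
n(H2C2O4) in the whole flask = 1.261 × 10^-3 × 100.0/50.00 = 2.521 × 10^-3 mol
mass of H2C2O4 = 2.521 × 10^-3 × 90.03 = 0.2270 g
% H2C2O4 = 0.2270 / 0.3098 × 100 = 73.27 %

73.27 %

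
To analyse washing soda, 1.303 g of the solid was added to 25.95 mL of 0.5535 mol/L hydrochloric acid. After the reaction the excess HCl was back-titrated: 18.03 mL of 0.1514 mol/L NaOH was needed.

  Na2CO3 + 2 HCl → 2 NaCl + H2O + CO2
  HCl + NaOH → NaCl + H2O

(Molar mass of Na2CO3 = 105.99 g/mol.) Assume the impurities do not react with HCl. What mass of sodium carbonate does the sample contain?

n(HCl) added = 0.02595 × 0.5535 = 0.01436 mol
n(NaOH) used in back-titration = 0.01803 × 0.1514 = 2.730 × 10^-3 mol
n(HCl) left over = 2.730 × 10^-3 mol (1:1 ratio)
n(HCl) consumed by analyte = 0.01436 − 2.730 × 10^-3 = 0.01163 mol
From the 1:2 ratio, n(Na2CO3) = 1/2 × 0.01163 = 5.817 × 10^-3 mol
mass of Na2CO3 = 5.817 × 10^-3 × 105.99 = 0.6165 g

0.6165 g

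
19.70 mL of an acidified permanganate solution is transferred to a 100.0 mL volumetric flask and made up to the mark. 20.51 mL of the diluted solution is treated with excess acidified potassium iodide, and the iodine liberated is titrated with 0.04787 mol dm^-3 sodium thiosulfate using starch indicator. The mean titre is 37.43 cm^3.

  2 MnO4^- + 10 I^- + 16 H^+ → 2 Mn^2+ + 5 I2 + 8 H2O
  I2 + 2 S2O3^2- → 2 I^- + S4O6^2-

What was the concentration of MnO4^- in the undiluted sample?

0.08869 mol/L

n(S2O3^2-) = 0.03743 × 0.04787 = 1.792 × 10^-3 mol
n(I2) = n(S2O3^2-)/2 = 8.959 × 10^-4 mol
From the 2:5 ratio, n(MnO4^-) in the aliquot = 2/5 × 8.959 × 10^-4 = 3.584 × 10^-4 mol
[MnO4^-]_dilute = 3.584 × 10^-4 / 0.02051 = 0.01747 mol/L
[MnO4^-]_original = 0.01747 × 100.0/19.70 = 0.08869 mol/L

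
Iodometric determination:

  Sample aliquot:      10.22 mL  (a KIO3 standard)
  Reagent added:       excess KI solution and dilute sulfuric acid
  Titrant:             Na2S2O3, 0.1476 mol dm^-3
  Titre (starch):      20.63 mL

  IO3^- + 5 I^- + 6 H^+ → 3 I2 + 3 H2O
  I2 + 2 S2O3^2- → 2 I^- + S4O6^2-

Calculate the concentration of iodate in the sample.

n(S2O3^2-) = 0.02063 × 0.1476 = 3.045 × 10^-3 mol
n(I2) = n(S2O3^2-)/2 = 1.522 × 10^-3 mol
From the 1:3 ratio, n(IO3^-) in the aliquot = 1/3 × 1.522 × 10^-3 = 5.075 × 10^-4 mol
[IO3^-] = 5.075 × 10^-4 / 0.01022 = 0.04966 mol/L

0.04966 mol/L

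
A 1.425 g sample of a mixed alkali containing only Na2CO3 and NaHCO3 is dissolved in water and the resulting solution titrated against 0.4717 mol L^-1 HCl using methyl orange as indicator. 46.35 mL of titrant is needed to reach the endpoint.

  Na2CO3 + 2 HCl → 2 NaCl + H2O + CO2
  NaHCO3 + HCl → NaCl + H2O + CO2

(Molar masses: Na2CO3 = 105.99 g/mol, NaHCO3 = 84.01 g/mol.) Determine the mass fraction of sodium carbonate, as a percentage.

49.37 %

n(HCl) = 0.04635 × 0.4717 = 0.02186 mol
Let x = n(Na2CO3), y = n(NaHCO3).
Titrant: 2x + 1y = 0.02186;  mass: 105.99x + 84.01y = 1.425
Solving, x = 6.638 × 10^-3 mol, y = 8.588 × 10^-3 mol
mass of Na2CO3 = 6.638 × 10^-3 × 105.99 = 0.7035 g
% Na2CO3 = 0.7035 / 1.425 × 100 = 49.37 %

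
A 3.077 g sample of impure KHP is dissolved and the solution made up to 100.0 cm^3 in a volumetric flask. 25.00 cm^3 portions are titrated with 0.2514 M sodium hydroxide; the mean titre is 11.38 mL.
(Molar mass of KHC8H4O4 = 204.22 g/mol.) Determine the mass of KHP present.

KHC8H4O4 + NaOH → KNaC8H4O4 + H2O
n(NaOH) per titration = 0.01138 × 0.2514 = 2.861 × 10^-3 mol
n(KHC8H4O4) in each aliquot = 2.861 × 10^-3 mol (1:1 ratio)
n(KHC8H4O4) in the whole flask = 2.861 × 10^-3 × 100.0/25.00 = 0.01144 mol
mass of KHC8H4O4 = 0.01144 × 204.22 = 2.337 g

2.337 g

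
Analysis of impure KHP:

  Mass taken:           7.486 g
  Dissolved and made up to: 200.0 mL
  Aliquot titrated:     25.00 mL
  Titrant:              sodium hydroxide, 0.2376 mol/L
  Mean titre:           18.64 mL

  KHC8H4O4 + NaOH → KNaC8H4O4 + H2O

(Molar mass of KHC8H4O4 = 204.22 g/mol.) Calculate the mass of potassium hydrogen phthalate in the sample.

7.236 g

n(NaOH) per titration = 0.01864 × 0.2376 = 4.429 × 10^-3 mol
n(KHC8H4O4) in each aliquot = 4.429 × 10^-3 mol (1:1 ratio)
n(KHC8H4O4) in the whole flask = 4.429 × 10^-3 × 200.0/25.00 = 0.03543 mol
mass of KHC8H4O4 = 0.03543 × 204.22 = 7.236 g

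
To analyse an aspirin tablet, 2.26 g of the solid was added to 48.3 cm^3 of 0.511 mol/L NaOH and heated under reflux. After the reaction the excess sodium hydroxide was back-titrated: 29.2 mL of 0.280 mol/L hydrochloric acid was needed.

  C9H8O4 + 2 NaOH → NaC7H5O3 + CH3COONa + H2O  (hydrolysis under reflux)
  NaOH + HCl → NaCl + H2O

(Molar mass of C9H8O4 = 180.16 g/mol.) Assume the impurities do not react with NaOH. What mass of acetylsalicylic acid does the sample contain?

n(NaOH) added = 0.0483 × 0.511 = 0.0247 mol
n(HCl) used in back-titration = 0.0292 × 0.280 = 8.18 × 10^-3 mol
n(NaOH) left over = 8.18 × 10^-3 mol (1:1 ratio)
n(NaOH) consumed by analyte = 0.0247 − 8.18 × 10^-3 = 0.0165 mol
From the 1:2 ratio, n(C9H8O4) = 1/2 × 0.0165 = 8.25 × 10^-3 mol
mass of C9H8O4 = 8.25 × 10^-3 × 180.16 = 1.49 g

1.49 g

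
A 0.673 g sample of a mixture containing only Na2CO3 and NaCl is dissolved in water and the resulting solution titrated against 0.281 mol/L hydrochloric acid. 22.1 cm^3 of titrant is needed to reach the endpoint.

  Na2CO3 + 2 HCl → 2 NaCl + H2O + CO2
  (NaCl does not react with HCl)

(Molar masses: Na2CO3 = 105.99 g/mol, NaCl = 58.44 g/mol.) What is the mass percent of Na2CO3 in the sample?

48.9 %

n(HCl) = 0.0221 × 0.281 = 6.21 × 10^-3 mol
Let x = n(Na2CO3), y = n(NaCl).
Titrant: 2x = 6.21 × 10^-3;  mass: 105.99x + 58.44y = 0.673
Solving, x = 3.11 × 10^-3 mol, y = 5.88 × 10^-3 mol
mass of Na2CO3 = 3.11 × 10^-3 × 105.99 = 0.329 g
% Na2CO3 = 0.329 / 0.673 × 100 = 48.9 %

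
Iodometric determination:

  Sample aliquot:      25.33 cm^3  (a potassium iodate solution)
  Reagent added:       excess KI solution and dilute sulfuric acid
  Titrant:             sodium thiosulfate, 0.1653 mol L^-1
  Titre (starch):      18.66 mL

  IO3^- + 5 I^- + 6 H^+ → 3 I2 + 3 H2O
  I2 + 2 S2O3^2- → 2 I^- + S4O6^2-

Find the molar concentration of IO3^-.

n(S2O3^2-) = 0.01866 × 0.1653 = 3.084 × 10^-3 mol
n(I2) = n(S2O3^2-)/2 = 1.542 × 10^-3 mol
From the 1:3 ratio, n(IO3^-) in the aliquot = 1/3 × 1.542 × 10^-3 = 5.141 × 10^-4 mol
[IO3^-] = 5.141 × 10^-4 / 0.02533 = 0.02030 mol/L

0.02030 mol/L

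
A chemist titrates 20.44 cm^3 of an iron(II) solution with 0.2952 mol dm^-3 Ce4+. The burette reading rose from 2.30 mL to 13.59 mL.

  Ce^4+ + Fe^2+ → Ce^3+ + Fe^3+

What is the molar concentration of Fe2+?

0.1631 mol/L

n(Ce4+) = 0.01129 L × 0.2952 mol/L = 3.333 × 10^-3 mol
n(Fe2+) = 3.333 × 10^-3 mol (1:1 mole ratio)
[Fe2+] = 3.333 × 10^-3 mol / 0.02044 L = 0.1631 mol/L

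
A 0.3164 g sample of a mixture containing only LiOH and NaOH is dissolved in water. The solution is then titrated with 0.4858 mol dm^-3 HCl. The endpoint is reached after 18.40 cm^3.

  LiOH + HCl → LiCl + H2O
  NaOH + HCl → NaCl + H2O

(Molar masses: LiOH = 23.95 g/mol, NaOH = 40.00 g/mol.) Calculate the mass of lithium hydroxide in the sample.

0.06140 g

n(HCl) = 0.01840 × 0.4858 = 8.939 × 10^-3 mol
Let x = n(LiOH), y = n(NaOH).
Titrant: 1x + 1y = 8.939 × 10^-3;  mass: 23.95x + 40.00y = 0.3164
Solving, x = 2.564 × 10^-3 mol, y = 6.375 × 10^-3 mol
mass of LiOH = 2.564 × 10^-3 × 23.95 = 0.06140 g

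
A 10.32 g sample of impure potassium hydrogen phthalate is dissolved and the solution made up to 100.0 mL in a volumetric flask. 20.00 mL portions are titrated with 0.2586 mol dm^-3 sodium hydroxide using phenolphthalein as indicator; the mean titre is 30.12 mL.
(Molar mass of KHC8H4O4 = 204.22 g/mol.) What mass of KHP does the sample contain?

7.953 g

KHC8H4O4 + NaOH → KNaC8H4O4 + H2O
n(NaOH) per titration = 0.03012 × 0.2586 = 7.789 × 10^-3 mol
n(KHC8H4O4) in each aliquot = 7.789 × 10^-3 mol (1:1 ratio)
n(KHC8H4O4) in the whole flask = 7.789 × 10^-3 × 100.0/20.00 = 0.03895 mol
mass of KHC8H4O4 = 0.03895 × 204.22 = 7.953 g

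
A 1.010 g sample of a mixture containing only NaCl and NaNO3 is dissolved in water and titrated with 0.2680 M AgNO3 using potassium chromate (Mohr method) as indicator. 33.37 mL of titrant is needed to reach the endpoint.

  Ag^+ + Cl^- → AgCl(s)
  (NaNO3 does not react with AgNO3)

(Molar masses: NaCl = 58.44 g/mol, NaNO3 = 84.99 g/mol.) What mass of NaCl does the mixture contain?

0.5226 g

n(AgNO3) = 0.03337 × 0.2680 = 8.943 × 10^-3 mol
Let x = n(NaCl), y = n(NaNO3).
Titrant: 1x = 8.943 × 10^-3;  mass: 58.44x + 84.99y = 1.010
Solving, x = 8.943 × 10^-3 mol, y = 5.734 × 10^-3 mol
mass of NaCl = 8.943 × 10^-3 × 58.44 = 0.5226 g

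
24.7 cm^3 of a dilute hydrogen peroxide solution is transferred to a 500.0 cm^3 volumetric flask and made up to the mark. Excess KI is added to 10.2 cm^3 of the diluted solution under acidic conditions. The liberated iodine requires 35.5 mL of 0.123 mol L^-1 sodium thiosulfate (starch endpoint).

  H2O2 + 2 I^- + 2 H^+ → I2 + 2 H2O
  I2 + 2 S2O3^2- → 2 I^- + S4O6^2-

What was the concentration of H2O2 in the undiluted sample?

4.33 mol/L

n(S2O3^2-) = 0.0355 × 0.123 = 4.37 × 10^-3 mol
n(I2) = n(S2O3^2-)/2 = 2.18 × 10^-3 mol
n(H2O2) in the aliquot = 2.18 × 10^-3 mol (1:1 ratio)
[H2O2]_dilute = 2.18 × 10^-3 / 0.0102 = 0.214 mol/L
[H2O2]_original = 0.214 × 500.0/24.7 = 4.33 mol/L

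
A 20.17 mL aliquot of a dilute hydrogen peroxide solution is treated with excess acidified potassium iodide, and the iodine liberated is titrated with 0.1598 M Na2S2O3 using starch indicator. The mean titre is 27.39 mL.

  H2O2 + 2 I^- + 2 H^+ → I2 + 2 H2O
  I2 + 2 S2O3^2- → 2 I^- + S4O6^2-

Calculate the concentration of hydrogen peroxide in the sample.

n(S2O3^2-) = 0.02739 × 0.1598 = 4.377 × 10^-3 mol
n(I2) = n(S2O3^2-)/2 = 2.188 × 10^-3 mol
n(H2O2) in the aliquot = 2.188 × 10^-3 mol (1:1 ratio)
[H2O2] = 2.188 × 10^-3 / 0.02017 = 0.1085 mol/L

0.1085 M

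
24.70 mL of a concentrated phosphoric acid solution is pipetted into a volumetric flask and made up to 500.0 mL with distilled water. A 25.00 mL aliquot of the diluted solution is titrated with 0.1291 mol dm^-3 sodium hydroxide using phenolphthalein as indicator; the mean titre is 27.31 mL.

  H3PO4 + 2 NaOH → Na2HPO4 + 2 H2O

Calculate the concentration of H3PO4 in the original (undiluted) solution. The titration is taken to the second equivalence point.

1.427 mol/L

n(NaOH) = 0.02731 × 0.1291 = 3.526 × 10^-3 mol
From the 1:2 ratio, n(H3PO4) in the aliquot = 1/2 × 3.526 × 10^-3 = 1.763 × 10^-3 mol
[H3PO4]_dilute = 1.763 × 10^-3 / 0.02500 = 0.07051 mol/L
Dilution factor = 500.0 / 24.70 = 20.24
[H3PO4]_stock = 0.07051 × 20.24 = 1.427 mol/L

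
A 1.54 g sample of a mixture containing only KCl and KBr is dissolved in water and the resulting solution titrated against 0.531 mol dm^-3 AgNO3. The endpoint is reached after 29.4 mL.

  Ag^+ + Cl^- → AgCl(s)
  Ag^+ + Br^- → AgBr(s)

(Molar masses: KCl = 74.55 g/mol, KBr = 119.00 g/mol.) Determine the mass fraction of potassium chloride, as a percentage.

n(AgNO3) = 0.0294 × 0.531 = 0.0156 mol
Let x = n(KCl), y = n(KBr).
Titrant: 1x + 1y = 0.0156;  mass: 74.55x + 119.00y = 1.54
Solving, x = 7.15 × 10^-3 mol, y = 8.46 × 10^-3 mol
mass of KCl = 7.15 × 10^-3 × 74.55 = 0.533 g
% KCl = 0.533 / 1.54 × 100 = 34.6 %

34.6 %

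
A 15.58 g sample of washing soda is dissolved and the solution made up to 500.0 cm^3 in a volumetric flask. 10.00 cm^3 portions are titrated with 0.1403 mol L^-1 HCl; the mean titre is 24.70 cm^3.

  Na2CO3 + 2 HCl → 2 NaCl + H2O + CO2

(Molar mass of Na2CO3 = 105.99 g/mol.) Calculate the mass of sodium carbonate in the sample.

n(HCl) per titration = 0.02470 × 0.1403 = 3.465 × 10^-3 mol
From the 1:2 ratio, n(Na2CO3) in each aliquot = 1/2 × 3.465 × 10^-3 = 1.733 × 10^-3 mol
n(Na2CO3) in the whole flask = 1.733 × 10^-3 × 500.0/10.00 = 0.08664 mol
mass of Na2CO3 = 0.08664 × 105.99 = 9.182 g

9.182 g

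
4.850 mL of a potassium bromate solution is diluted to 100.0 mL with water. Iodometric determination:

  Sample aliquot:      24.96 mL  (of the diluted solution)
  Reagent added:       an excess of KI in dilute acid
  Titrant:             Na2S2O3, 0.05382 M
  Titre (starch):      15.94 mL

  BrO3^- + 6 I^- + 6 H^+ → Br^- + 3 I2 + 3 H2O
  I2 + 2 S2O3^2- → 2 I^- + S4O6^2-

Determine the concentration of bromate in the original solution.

n(S2O3^2-) = 0.01594 × 0.05382 = 8.579 × 10^-4 mol
n(I2) = n(S2O3^2-)/2 = 4.289 × 10^-4 mol
From the 1:3 ratio, n(BrO3^-) in the aliquot = 1/3 × 4.289 × 10^-4 = 1.430 × 10^-4 mol
[BrO3^-]_dilute = 1.430 × 10^-4 / 0.02496 = 0.005728 mol/L
[BrO3^-]_original = 0.005728 × 100.0/4.850 = 0.1181 mol/L

0.1181 M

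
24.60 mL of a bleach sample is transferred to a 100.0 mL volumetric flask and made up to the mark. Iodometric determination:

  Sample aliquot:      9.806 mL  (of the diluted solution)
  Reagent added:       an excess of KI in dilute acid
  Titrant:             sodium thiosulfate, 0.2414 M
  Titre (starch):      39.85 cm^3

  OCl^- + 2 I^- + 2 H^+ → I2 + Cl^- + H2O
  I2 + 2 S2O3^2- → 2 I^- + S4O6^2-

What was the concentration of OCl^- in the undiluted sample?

1.994 M

n(S2O3^2-) = 0.03985 × 0.2414 = 9.620 × 10^-3 mol
n(I2) = n(S2O3^2-)/2 = 4.810 × 10^-3 mol
n(OCl^-) in the aliquot = 4.810 × 10^-3 mol (1:1 ratio)
[OCl^-]_dilute = 4.810 × 10^-3 / 0.009806 = 0.4905 mol/L
[OCl^-]_original = 0.4905 × 100.0/24.60 = 1.994 mol/L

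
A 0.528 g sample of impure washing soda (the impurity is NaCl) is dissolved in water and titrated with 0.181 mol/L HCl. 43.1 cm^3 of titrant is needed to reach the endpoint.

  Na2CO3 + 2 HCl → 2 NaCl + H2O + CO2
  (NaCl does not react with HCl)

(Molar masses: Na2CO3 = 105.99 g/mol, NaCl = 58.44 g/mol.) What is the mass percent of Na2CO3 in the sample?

78.3 %

n(HCl) = 0.0431 × 0.181 = 7.80 × 10^-3 mol
Let x = n(Na2CO3), y = n(NaCl).
Titrant: 2x = 7.80 × 10^-3;  mass: 105.99x + 58.44y = 0.528
Solving, x = 3.90 × 10^-3 mol, y = 1.96 × 10^-3 mol
mass of Na2CO3 = 3.90 × 10^-3 × 105.99 = 0.413 g
% Na2CO3 = 0.413 / 0.528 × 100 = 78.3 %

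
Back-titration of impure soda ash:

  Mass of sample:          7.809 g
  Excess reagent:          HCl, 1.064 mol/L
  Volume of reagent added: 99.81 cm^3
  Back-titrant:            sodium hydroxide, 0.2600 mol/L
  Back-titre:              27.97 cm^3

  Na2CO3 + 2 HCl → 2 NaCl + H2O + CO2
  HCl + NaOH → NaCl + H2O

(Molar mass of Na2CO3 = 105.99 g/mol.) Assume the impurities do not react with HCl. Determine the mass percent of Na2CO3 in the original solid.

n(HCl) added = 0.09981 × 1.064 = 0.1062 mol
n(NaOH) used in back-titration = 0.02797 × 0.2600 = 7.272 × 10^-3 mol
n(HCl) left over = 7.272 × 10^-3 mol (1:1 ratio)
n(HCl) consumed by analyte = 0.1062 − 7.272 × 10^-3 = 0.09893 mol
From the 1:2 ratio, n(Na2CO3) = 1/2 × 0.09893 = 0.04946 mol
mass of Na2CO3 = 0.04946 × 105.99 = 5.243 g
% Na2CO3 = 5.243 / 7.809 × 100 = 67.13 %

67.13 %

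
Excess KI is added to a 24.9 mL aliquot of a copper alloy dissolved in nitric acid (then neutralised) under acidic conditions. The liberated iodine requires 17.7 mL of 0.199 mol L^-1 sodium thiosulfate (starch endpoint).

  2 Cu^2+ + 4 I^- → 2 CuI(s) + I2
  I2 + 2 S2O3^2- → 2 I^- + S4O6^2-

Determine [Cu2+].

0.141 mol/L

n(S2O3^2-) = 0.0177 × 0.199 = 3.52 × 10^-3 mol
n(I2) = n(S2O3^2-)/2 = 1.76 × 10^-3 mol
From the 2:1 ratio, n(Cu2+) in the aliquot = 2/1 × 1.76 × 10^-3 = 3.52 × 10^-3 mol
[Cu2+] = 3.52 × 10^-3 / 0.0249 = 0.141 mol/L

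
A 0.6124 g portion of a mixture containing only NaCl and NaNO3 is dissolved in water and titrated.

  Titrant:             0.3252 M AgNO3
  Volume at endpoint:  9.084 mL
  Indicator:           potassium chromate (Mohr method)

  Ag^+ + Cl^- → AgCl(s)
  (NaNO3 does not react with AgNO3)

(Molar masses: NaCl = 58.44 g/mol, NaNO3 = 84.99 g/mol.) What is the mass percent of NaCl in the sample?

28.19 %

n(AgNO3) = 0.009084 × 0.3252 = 2.954 × 10^-3 mol
Let x = n(NaCl), y = n(NaNO3).
Titrant: 1x = 2.954 × 10^-3;  mass: 58.44x + 84.99y = 0.6124
Solving, x = 2.954 × 10^-3 mol, y = 5.174 × 10^-3 mol
mass of NaCl = 2.954 × 10^-3 × 58.44 = 0.1726 g
% NaCl = 0.1726 / 0.6124 × 100 = 28.19 %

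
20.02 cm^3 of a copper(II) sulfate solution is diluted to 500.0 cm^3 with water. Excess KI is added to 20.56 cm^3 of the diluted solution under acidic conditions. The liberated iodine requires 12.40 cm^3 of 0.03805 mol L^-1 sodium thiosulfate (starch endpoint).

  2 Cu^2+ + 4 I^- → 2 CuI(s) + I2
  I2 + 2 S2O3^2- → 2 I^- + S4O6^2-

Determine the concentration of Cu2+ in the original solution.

n(S2O3^2-) = 0.01240 × 0.03805 = 4.718 × 10^-4 mol
n(I2) = n(S2O3^2-)/2 = 2.359 × 10^-4 mol
From the 2:1 ratio, n(Cu2+) in the aliquot = 2/1 × 2.359 × 10^-4 = 4.718 × 10^-4 mol
[Cu2+]_dilute = 4.718 × 10^-4 / 0.02056 = 0.02295 mol/L
[Cu2+]_original = 0.02295 × 500.0/20.02 = 0.5731 mol/L

0.5731 mol/L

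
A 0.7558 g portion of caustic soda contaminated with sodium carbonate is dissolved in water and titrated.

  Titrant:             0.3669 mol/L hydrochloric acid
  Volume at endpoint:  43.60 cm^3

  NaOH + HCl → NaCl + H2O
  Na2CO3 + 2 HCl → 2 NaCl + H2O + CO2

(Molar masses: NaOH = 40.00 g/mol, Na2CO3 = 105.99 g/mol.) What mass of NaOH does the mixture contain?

n(HCl) = 0.04360 × 0.3669 = 0.01600 mol
Let x = n(NaOH), y = n(Na2CO3).
Titrant: 1x + 2y = 0.01600;  mass: 40.00x + 105.99y = 0.7558
Solving, x = 7.076 × 10^-3 mol, y = 4.460 × 10^-3 mol
mass of NaOH = 7.076 × 10^-3 × 40.00 = 0.2830 g

0.2830 g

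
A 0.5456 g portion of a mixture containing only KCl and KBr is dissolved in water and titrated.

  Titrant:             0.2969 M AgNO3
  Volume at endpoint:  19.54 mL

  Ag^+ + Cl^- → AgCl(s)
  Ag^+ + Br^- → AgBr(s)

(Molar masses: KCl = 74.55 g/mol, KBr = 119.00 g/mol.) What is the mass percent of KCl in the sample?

n(AgNO3) = 0.01954 × 0.2969 = 5.801 × 10^-3 mol
Let x = n(KCl), y = n(KBr).
Titrant: 1x + 1y = 5.801 × 10^-3;  mass: 74.55x + 119.00y = 0.5456
Solving, x = 3.257 × 10^-3 mol, y = 2.545 × 10^-3 mol
mass of KCl = 3.257 × 10^-3 × 74.55 = 0.2428 g
% KCl = 0.2428 / 0.5456 × 100 = 44.50 %

44.50 %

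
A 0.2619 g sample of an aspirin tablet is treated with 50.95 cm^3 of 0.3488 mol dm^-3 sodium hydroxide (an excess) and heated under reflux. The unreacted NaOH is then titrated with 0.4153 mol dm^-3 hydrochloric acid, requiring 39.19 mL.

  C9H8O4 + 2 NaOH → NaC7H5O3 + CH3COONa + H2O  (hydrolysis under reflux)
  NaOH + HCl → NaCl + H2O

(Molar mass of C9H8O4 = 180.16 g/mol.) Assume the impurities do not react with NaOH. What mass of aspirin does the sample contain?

n(NaOH) added = 0.05095 × 0.3488 = 0.01777 mol
n(HCl) used in back-titration = 0.03919 × 0.4153 = 0.01628 mol
n(NaOH) left over = 0.01628 mol (1:1 ratio)
n(NaOH) consumed by analyte = 0.01777 − 0.01628 = 1.496 × 10^-3 mol
From the 1:2 ratio, n(C9H8O4) = 1/2 × 1.496 × 10^-3 = 7.479 × 10^-4 mol
mass of C9H8O4 = 7.479 × 10^-4 × 180.16 = 0.1347 g

0.1347 g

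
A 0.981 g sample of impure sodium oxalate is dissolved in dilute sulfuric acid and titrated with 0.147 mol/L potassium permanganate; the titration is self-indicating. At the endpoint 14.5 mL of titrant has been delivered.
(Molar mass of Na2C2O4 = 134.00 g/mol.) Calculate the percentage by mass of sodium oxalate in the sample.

2 MnO4^- + 5 C2O4^2- + 16 H^+ → 2 Mn^2+ + 10 CO2 + 8 H2O
n(KMnO4) = 0.0145 L × 0.147 mol/L = 2.13 × 10^-3 mol
From the 5:2 ratio, n(Na2C2O4) = 5/2 × 2.13 × 10^-3 = 5.33 × 10^-3 mol
mass of Na2C2O4 = 5.33 × 10^-3 × 134.00 g/mol = 0.714 g
% Na2C2O4 = 0.714 / 0.981 × 100 = 72.8 %

72.8 %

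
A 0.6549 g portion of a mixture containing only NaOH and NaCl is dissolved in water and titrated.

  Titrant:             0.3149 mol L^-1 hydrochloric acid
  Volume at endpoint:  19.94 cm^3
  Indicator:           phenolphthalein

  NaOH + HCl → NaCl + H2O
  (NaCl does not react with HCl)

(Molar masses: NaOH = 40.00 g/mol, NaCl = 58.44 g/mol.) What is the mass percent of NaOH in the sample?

38.35 %

n(HCl) = 0.01994 × 0.3149 = 6.279 × 10^-3 mol
Let x = n(NaOH), y = n(NaCl).
Titrant: 1x = 6.279 × 10^-3;  mass: 40.00x + 58.44y = 0.6549
Solving, x = 6.279 × 10^-3 mol, y = 6.909 × 10^-3 mol
mass of NaOH = 6.279 × 10^-3 × 40.00 = 0.2512 g
% NaOH = 0.2512 / 0.6549 × 100 = 38.35 %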